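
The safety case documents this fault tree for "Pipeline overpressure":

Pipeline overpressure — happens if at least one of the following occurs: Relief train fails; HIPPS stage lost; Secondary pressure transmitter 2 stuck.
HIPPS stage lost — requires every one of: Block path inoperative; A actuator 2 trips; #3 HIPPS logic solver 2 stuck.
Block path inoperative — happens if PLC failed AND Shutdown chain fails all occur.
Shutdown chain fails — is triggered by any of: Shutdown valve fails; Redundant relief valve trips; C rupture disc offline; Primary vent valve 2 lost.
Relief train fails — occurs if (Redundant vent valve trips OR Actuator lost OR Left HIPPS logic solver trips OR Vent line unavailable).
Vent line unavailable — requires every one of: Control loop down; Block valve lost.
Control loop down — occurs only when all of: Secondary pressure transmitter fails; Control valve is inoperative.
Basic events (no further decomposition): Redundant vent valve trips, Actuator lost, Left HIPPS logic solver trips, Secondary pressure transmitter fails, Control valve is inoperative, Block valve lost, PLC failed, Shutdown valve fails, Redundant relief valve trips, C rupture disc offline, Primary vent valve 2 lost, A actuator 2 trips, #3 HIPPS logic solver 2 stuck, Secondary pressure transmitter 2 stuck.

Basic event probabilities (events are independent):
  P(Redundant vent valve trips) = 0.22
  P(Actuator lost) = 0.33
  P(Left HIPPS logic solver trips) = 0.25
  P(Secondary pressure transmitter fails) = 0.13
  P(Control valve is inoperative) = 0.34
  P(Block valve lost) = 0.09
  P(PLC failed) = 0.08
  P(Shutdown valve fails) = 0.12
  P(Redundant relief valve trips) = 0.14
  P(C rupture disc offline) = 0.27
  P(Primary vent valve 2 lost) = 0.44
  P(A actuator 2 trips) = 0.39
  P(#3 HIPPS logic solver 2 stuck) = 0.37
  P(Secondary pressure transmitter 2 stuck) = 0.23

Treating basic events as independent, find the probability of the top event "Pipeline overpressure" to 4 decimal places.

P(Control loop down) [AND] = 0.13 × 0.34 = 0.044200
P(Vent line unavailable) [AND] = 0.044200 × 0.09 = 0.003978
P(Relief train fails) [OR] = 1 − (1−0.22) × (1−0.33) × (1−0.25) × (1−0.003978) = 0.609609
P(Shutdown chain fails) [OR] = 1 − (1−0.12) × (1−0.14) × (1−0.27) × (1−0.44) = 0.690620
P(Block path inoperative) [AND] = 0.08 × 0.690620 = 0.055250
P(HIPPS stage lost) [AND] = 0.055250 × 0.39 × 0.37 = 0.007973
P(Pipeline overpressure) [OR] = 1 − (1−0.609609) × (1−0.007973) × (1−0.23) = 0.701796
Rounded to 4 decimal places: P(Pipeline overpressure) ≈ 0.7018.

0.7018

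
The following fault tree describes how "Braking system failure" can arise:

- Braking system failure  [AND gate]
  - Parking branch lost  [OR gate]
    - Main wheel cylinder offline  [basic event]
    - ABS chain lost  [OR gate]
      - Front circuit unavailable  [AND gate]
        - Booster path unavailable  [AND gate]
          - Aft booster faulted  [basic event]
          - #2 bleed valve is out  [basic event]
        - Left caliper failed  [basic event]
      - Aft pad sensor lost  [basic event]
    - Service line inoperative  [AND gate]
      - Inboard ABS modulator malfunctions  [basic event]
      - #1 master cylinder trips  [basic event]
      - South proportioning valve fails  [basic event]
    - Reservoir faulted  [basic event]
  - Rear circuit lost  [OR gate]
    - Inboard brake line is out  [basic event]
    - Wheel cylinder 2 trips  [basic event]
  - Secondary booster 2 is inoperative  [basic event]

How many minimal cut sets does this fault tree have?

Booster path unavailable [AND]: one cut set from each child combined → 1 × 1 = 1 cut set(s).
Front circuit unavailable [AND]: one cut set from each child combined → 1 × 1 = 1 cut set(s).
ABS chain lost [OR]: union of children's cut sets → 2 cut set(s).
Service line inoperative [AND]: one cut set from each child combined → 1 × 1 × 1 = 1 cut set(s).
Parking branch lost [OR]: union of children's cut sets → 5 cut set(s).
Rear circuit lost [OR]: union of children's cut sets → 2 cut set(s).
Braking system failure [AND]: one cut set from each child combined → 5 × 2 × 1 = 10 cut set(s).
Minimal cut sets: {Inboard brake line is out, Main wheel cylinder offline, Secondary booster 2 is inoperative}; {Main wheel cylinder offline, Secondary booster 2 is inoperative, Wheel cylinder 2 trips}; {#2 bleed valve is out, Aft booster faulted, Inboard brake line is out, Left caliper failed, Secondary booster 2 is inoperative}; {#2 bleed valve is out, Aft booster faulted, Left caliper failed, Secondary booster 2 is inoperative, Wheel cylinder 2 trips}; {Aft pad sensor lost, Inboard brake line is out, Secondary booster 2 is inoperative}; {Aft pad sensor lost, Secondary booster 2 is inoperative, Wheel cylinder 2 trips}; {#1 master cylinder trips, Inboard ABS modulator malfunctions, Inboard brake line is out, Secondary booster 2 is inoperative, South proportioning valve fails}; {#1 master cylinder trips, Inboard ABS modulator malfunctions, Secondary booster 2 is inoperative, South proportioning valve fails, Wheel cylinder 2 trips}; {Inboard brake line is out, Reservoir faulted, Secondary booster 2 is inoperative}; {Reservoir faulted, Secondary booster 2 is inoperative, Wheel cylinder 2 trips}.

10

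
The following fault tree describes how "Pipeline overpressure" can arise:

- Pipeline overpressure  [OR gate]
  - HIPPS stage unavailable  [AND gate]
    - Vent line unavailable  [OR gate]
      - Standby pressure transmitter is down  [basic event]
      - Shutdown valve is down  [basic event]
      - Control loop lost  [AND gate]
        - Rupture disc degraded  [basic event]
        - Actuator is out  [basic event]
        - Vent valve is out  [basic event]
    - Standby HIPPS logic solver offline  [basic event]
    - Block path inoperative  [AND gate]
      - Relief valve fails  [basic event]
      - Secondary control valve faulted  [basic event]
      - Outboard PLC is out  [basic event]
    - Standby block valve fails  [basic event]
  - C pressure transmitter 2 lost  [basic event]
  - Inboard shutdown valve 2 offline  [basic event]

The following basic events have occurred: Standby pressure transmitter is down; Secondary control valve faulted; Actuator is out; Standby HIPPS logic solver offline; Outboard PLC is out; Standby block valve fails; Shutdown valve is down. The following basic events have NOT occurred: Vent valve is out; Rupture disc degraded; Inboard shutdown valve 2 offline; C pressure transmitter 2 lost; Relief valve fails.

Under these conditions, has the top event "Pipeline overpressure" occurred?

Control loop lost [AND]: Rupture disc degraded=not, Actuator is out=occurs, Vent valve is out=not → not all inputs occur → does not occur.
Vent line unavailable [OR]: Standby pressure transmitter is down=occurs, Shutdown valve is down=occurs, Control loop lost=not → at least one input occurs → occurs.
Block path inoperative [AND]: Relief valve fails=not, Secondary control valve faulted=occurs, Outboard PLC is out=occurs → not all inputs occur → does not occur.
HIPPS stage unavailable [AND]: Vent line unavailable=occurs, Standby HIPPS logic solver offline=occurs, Block path inoperative=not, Standby block valve fails=occurs → not all inputs occur → does not occur.
Pipeline overpressure [OR]: HIPPS stage unavailable=not, C pressure transmitter 2 lost=not, Inboard shutdown valve 2 offline=not → no input occurs → does not occur.

No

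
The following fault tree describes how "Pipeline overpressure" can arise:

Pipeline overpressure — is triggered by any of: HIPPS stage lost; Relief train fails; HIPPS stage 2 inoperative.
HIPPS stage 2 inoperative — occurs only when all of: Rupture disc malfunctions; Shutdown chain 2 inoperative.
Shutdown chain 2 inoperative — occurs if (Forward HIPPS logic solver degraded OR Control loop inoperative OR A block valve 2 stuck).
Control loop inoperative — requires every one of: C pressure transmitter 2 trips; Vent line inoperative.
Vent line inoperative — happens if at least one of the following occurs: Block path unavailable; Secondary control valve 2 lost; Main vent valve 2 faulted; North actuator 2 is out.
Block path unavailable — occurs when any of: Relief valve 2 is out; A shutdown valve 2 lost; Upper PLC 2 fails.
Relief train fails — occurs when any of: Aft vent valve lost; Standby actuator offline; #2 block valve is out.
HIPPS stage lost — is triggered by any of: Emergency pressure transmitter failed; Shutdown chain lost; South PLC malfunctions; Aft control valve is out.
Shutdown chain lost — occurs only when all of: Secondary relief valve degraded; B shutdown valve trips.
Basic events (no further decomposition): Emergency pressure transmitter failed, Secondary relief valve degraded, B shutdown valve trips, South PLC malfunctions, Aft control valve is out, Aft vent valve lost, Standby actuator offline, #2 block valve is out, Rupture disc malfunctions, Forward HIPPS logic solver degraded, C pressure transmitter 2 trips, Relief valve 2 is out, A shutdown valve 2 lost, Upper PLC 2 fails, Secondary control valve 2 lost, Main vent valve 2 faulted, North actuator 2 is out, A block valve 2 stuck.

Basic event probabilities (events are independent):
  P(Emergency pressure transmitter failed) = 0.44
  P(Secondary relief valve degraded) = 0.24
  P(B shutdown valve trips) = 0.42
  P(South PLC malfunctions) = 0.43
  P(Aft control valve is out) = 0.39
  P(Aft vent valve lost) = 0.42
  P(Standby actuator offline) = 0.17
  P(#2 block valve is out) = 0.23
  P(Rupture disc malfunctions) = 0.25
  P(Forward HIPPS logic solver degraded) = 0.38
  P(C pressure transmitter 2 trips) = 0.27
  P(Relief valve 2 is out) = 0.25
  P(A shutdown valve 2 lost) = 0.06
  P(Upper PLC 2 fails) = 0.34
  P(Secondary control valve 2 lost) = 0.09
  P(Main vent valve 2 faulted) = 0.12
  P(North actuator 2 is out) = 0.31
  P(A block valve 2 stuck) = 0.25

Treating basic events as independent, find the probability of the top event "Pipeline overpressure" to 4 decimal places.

P(Shutdown chain lost) [AND] = 0.24 × 0.42 = 0.100800
P(HIPPS stage lost) [OR] = 1 − (1−0.44) × (1−0.100800) × (1−0.43) × (1−0.39) = 0.824915
P(Relief train fails) [OR] = 1 − (1−0.42) × (1−0.17) × (1−0.23) = 0.629322
P(Block path unavailable) [OR] = 1 − (1−0.25) × (1−0.06) × (1−0.34) = 0.534700
P(Vent line inoperative) [OR] = 1 − (1−0.534700) × (1−0.09) × (1−0.12) × (1−0.31) = 0.742898
P(Control loop inoperative) [AND] = 0.27 × 0.742898 = 0.200582
P(Shutdown chain 2 inoperative) [OR] = 1 − (1−0.38) × (1−0.200582) × (1−0.25) = 0.628271
P(HIPPS stage 2 inoperative) [AND] = 0.25 × 0.628271 = 0.157068
P(Pipeline overpressure) [OR] = 1 − (1−0.824915) × (1−0.629322) × (1−0.157068) = 0.945294
Rounded to 4 decimal places: P(Pipeline overpressure) ≈ 0.9453.

0.9453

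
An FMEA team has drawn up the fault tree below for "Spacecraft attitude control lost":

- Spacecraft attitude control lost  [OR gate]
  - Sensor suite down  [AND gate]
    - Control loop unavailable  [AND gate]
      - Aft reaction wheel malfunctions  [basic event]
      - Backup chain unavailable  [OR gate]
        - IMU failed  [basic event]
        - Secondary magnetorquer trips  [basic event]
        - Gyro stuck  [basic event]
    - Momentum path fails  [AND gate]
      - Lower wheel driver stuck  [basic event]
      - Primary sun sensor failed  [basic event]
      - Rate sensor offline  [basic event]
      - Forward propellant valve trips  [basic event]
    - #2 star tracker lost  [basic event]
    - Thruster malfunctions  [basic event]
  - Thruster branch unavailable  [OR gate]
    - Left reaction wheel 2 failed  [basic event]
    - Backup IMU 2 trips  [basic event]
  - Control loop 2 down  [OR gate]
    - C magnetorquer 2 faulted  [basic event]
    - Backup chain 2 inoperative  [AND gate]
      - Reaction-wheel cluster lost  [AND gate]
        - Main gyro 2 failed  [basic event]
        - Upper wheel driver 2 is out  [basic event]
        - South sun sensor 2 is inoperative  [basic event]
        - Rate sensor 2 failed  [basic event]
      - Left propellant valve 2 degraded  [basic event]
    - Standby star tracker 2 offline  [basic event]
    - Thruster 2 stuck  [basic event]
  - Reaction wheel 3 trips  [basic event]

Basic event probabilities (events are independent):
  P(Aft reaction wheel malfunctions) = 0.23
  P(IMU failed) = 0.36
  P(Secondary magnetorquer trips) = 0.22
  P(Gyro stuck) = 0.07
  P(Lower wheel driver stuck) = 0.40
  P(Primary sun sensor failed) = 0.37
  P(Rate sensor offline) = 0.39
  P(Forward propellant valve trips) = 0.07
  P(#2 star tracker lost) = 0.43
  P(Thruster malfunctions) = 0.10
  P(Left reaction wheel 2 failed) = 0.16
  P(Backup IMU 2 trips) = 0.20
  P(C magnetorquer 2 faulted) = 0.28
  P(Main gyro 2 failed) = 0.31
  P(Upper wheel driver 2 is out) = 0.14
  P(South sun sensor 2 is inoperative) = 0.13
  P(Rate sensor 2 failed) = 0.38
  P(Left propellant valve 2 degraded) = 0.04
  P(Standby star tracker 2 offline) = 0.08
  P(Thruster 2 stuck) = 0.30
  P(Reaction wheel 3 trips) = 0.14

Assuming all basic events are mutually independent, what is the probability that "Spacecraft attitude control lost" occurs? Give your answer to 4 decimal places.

0.7321

P(Backup chain unavailable) [OR] = 1 − (1−0.36) × (1−0.22) × (1−0.07) = 0.535744
P(Control loop unavailable) [AND] = 0.23 × 0.535744 = 0.123221
P(Momentum path fails) [AND] = 0.40 × 0.37 × 0.39 × 0.07 = 0.004040
P(Sensor suite down) [AND] = 0.123221 × 0.004040 × 0.43 × 0.10 = 0.000021
P(Thruster branch unavailable) [OR] = 1 − (1−0.16) × (1−0.20) = 0.328000
P(Reaction-wheel cluster lost) [AND] = 0.31 × 0.14 × 0.13 × 0.38 = 0.002144
P(Backup chain 2 inoperative) [AND] = 0.002144 × 0.04 = 0.000086
P(Control loop 2 down) [OR] = 1 − (1−0.28) × (1−0.000086) × (1−0.08) × (1−0.30) = 0.536360
P(Spacecraft attitude control lost) [OR] = 1 − (1−0.000021) × (1−0.328000) × (1−0.536360) × (1−0.14) = 0.732059
Rounded to 4 decimal places: P(Spacecraft attitude control lost) ≈ 0.7321.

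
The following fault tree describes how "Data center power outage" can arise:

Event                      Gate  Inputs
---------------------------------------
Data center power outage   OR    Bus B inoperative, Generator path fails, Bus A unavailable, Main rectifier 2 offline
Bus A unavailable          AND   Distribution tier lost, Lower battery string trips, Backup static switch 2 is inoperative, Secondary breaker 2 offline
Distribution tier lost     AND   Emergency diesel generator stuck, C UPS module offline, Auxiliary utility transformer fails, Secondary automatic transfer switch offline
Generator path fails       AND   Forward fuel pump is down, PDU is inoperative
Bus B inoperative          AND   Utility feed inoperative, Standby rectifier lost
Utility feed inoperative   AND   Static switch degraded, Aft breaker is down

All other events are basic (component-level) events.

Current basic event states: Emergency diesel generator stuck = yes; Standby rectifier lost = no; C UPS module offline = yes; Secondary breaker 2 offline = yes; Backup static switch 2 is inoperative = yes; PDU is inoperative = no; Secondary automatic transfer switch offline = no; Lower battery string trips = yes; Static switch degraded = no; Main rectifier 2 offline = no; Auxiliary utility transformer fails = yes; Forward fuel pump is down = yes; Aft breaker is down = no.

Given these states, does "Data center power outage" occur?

Utility feed inoperative [AND]: Static switch degraded=not, Aft breaker is down=not → not all inputs occur → does not occur.
Bus B inoperative [AND]: Utility feed inoperative=not, Standby rectifier lost=not → not all inputs occur → does not occur.
Generator path fails [AND]: Forward fuel pump is down=occurs, PDU is inoperative=not → not all inputs occur → does not occur.
Distribution tier lost [AND]: Emergency diesel generator stuck=occurs, C UPS module offline=occurs, Auxiliary utility transformer fails=occurs, Secondary automatic transfer switch offline=not → not all inputs occur → does not occur.
Bus A unavailable [AND]: Distribution tier lost=not, Lower battery string trips=occurs, Backup static switch 2 is inoperative=occurs, Secondary breaker 2 offline=occurs → not all inputs occur → does not occur.
Data center power outage [OR]: Bus B inoperative=not, Generator path fails=not, Bus A unavailable=not, Main rectifier 2 offline=not → no input occurs → does not occur.

No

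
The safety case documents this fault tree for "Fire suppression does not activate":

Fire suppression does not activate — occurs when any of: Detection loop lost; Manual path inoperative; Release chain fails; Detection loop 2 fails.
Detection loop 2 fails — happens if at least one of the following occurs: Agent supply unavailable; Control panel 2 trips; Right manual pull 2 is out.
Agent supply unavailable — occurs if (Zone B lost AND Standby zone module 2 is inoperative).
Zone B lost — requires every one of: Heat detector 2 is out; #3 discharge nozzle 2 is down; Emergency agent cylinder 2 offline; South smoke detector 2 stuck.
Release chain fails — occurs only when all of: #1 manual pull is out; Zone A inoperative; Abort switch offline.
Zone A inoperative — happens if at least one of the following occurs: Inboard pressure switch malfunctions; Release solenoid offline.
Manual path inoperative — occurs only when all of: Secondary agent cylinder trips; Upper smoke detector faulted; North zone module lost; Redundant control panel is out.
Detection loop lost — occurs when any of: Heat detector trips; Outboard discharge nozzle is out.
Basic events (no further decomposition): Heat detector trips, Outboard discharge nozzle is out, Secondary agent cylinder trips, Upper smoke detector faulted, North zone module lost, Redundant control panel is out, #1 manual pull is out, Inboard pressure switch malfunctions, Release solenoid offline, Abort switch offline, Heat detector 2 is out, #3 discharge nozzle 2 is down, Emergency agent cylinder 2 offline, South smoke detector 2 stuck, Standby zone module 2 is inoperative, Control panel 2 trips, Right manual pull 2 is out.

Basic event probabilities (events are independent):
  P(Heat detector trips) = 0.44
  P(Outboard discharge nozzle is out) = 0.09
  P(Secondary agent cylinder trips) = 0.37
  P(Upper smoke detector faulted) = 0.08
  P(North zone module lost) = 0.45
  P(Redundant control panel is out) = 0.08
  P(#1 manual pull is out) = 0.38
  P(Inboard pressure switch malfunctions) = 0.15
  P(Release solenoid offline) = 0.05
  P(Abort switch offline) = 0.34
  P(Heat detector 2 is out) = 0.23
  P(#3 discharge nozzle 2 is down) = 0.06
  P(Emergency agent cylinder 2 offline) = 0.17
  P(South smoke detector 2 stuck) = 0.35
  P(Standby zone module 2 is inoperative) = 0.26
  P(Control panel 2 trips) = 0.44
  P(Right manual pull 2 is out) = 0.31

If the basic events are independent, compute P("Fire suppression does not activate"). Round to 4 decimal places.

0.8082

P(Detection loop lost) [OR] = 1 − (1−0.44) × (1−0.09) = 0.490400
P(Manual path inoperative) [AND] = 0.37 × 0.08 × 0.45 × 0.08 = 0.001066
P(Zone A inoperative) [OR] = 1 − (1−0.15) × (1−0.05) = 0.192500
P(Release chain fails) [AND] = 0.38 × 0.192500 × 0.34 = 0.024871
P(Zone B lost) [AND] = 0.23 × 0.06 × 0.17 × 0.35 = 0.000821
P(Agent supply unavailable) [AND] = 0.000821 × 0.26 = 0.000213
P(Detection loop 2 fails) [OR] = 1 − (1−0.000213) × (1−0.44) × (1−0.31) = 0.613682
P(Fire suppression does not activate) [OR] = 1 − (1−0.490400) × (1−0.001066) × (1−0.024871) × (1−0.613682) = 0.808233
Rounded to 4 decimal places: P(Fire suppression does not activate) ≈ 0.8082.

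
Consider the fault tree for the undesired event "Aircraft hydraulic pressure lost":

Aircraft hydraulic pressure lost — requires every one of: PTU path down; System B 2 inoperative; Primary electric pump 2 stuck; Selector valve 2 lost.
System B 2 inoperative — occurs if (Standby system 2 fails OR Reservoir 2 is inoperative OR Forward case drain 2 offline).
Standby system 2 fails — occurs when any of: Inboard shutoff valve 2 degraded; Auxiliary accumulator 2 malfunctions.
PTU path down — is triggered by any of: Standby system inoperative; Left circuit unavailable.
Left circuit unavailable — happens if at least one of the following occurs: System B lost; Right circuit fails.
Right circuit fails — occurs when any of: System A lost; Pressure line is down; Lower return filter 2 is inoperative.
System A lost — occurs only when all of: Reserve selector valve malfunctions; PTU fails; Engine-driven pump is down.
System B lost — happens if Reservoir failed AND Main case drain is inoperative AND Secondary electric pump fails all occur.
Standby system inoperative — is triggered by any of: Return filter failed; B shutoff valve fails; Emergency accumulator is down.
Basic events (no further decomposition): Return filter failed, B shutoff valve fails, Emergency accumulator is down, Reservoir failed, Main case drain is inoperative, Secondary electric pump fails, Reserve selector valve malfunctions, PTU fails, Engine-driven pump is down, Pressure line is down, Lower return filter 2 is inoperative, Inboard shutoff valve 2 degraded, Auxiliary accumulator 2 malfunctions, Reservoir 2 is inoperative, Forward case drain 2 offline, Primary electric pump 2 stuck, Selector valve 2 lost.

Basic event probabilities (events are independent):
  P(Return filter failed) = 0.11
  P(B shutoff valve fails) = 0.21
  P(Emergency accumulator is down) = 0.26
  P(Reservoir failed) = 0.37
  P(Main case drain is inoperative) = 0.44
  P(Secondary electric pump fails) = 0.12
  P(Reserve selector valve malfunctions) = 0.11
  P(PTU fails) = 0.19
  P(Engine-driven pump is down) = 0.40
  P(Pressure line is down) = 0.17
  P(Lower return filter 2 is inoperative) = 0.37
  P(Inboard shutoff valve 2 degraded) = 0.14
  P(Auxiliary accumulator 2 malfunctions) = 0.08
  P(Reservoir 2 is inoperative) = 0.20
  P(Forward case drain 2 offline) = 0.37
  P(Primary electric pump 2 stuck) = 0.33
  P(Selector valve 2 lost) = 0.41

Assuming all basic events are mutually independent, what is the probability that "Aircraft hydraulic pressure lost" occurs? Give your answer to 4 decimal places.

P(Standby system inoperative) [OR] = 1 − (1−0.11) × (1−0.21) × (1−0.26) = 0.479706
P(System B lost) [AND] = 0.37 × 0.44 × 0.12 = 0.019536
P(System A lost) [AND] = 0.11 × 0.19 × 0.40 = 0.008360
P(Right circuit fails) [OR] = 1 − (1−0.008360) × (1−0.17) × (1−0.37) = 0.481471
P(Left circuit unavailable) [OR] = 1 − (1−0.019536) × (1−0.481471) = 0.491601
P(PTU path down) [OR] = 1 − (1−0.479706) × (1−0.491601) = 0.735483
P(Standby system 2 fails) [OR] = 1 − (1−0.14) × (1−0.08) = 0.208800
P(System B 2 inoperative) [OR] = 1 − (1−0.208800) × (1−0.20) × (1−0.37) = 0.601235
P(Aircraft hydraulic pressure lost) [AND] = 0.735483 × 0.601235 × 0.33 × 0.41 = 0.059829
Rounded to 4 decimal places: P(Aircraft hydraulic pressure lost) ≈ 0.0598.

0.0598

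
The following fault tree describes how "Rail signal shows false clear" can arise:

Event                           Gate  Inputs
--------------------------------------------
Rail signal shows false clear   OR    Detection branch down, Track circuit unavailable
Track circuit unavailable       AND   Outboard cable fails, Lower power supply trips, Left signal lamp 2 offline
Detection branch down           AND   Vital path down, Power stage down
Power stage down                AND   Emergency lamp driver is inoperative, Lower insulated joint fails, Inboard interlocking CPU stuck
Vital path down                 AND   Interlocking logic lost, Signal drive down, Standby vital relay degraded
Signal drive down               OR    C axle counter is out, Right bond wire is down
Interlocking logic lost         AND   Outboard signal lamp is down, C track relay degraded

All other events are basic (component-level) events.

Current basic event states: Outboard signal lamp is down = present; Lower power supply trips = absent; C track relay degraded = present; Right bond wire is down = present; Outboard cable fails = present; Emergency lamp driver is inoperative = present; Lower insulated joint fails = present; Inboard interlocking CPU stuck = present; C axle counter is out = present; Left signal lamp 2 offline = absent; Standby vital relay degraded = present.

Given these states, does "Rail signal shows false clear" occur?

Interlocking logic lost [AND]: Outboard signal lamp is down=occurs, C track relay degraded=occurs → all inputs occur → occurs.
Signal drive down [OR]: C axle counter is out=occurs, Right bond wire is down=occurs → at least one input occurs → occurs.
Vital path down [AND]: Interlocking logic lost=occurs, Signal drive down=occurs, Standby vital relay degraded=occurs → all inputs occur → occurs.
Power stage down [AND]: Emergency lamp driver is inoperative=occurs, Lower insulated joint fails=occurs, Inboard interlocking CPU stuck=occurs → all inputs occur → occurs.
Detection branch down [AND]: Vital path down=occurs, Power stage down=occurs → all inputs occur → occurs.
Track circuit unavailable [AND]: Outboard cable fails=occurs, Lower power supply trips=not, Left signal lamp 2 offline=not → not all inputs occur → does not occur.
Rail signal shows false clear [OR]: Detection branch down=occurs, Track circuit unavailable=not → at least one input occurs → occurs.

Yes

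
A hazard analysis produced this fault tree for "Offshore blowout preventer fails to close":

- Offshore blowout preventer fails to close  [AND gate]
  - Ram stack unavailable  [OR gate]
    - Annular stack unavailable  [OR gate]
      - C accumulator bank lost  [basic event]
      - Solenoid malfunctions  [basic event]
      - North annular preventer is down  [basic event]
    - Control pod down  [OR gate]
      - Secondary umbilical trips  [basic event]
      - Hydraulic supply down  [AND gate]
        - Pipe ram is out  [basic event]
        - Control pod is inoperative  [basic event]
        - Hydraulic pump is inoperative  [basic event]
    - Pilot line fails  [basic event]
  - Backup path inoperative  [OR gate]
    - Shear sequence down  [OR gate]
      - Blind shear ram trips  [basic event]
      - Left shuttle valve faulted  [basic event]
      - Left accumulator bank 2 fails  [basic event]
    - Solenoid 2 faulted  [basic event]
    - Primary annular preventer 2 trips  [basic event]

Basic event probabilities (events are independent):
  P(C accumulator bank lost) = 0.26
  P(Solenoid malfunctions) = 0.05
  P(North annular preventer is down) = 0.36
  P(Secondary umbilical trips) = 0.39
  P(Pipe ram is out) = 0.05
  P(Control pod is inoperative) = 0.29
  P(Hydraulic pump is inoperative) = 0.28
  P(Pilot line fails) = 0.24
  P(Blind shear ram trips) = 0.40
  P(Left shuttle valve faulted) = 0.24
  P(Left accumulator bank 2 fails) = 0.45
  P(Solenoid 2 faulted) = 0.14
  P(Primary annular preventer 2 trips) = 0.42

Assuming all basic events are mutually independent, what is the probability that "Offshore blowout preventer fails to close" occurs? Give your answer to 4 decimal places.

P(Annular stack unavailable) [OR] = 1 − (1−0.26) × (1−0.05) × (1−0.36) = 0.550080
P(Hydraulic supply down) [AND] = 0.05 × 0.29 × 0.28 = 0.004060
P(Control pod down) [OR] = 1 − (1−0.39) × (1−0.004060) = 0.392477
P(Ram stack unavailable) [OR] = 1 − (1−0.550080) × (1−0.392477) × (1−0.24) = 0.792264
P(Shear sequence down) [OR] = 1 − (1−0.40) × (1−0.24) × (1−0.45) = 0.749200
P(Backup path inoperative) [OR] = 1 − (1−0.749200) × (1−0.14) × (1−0.42) = 0.874901
P(Offshore blowout preventer fails to close) [AND] = 0.792264 × 0.874901 = 0.693153
Rounded to 4 decimal places: P(Offshore blowout preventer fails to close) ≈ 0.6932.

0.6932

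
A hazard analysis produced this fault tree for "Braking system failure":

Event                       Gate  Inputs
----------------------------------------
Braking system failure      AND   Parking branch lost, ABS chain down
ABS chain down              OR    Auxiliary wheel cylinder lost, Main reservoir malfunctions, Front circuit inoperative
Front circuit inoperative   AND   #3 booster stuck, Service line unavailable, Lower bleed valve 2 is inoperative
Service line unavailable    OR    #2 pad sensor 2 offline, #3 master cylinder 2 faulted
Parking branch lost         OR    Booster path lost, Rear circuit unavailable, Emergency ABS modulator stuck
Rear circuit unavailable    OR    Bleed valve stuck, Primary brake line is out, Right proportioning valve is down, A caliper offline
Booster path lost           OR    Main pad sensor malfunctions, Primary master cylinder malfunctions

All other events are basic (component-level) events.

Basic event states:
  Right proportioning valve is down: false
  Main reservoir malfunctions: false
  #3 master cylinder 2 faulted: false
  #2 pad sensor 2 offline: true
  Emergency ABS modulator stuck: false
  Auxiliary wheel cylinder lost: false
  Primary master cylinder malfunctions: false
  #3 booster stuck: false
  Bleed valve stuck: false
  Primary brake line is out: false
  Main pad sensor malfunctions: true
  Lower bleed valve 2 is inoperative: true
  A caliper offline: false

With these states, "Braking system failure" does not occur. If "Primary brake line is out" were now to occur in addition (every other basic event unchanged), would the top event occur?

No

Counterfactual: set "Primary brake line is out" to occurred.
Booster path lost [OR]: Main pad sensor malfunctions=occurs, Primary master cylinder malfunctions=not → at least one input occurs → occurs.
Rear circuit unavailable [OR]: Bleed valve stuck=not, Primary brake line is out=occurs, Right proportioning valve is down=not, A caliper offline=not → at least one input occurs → occurs.
Parking branch lost [OR]: Booster path lost=occurs, Rear circuit unavailable=occurs, Emergency ABS modulator stuck=not → at least one input occurs → occurs.
Service line unavailable [OR]: #2 pad sensor 2 offline=occurs, #3 master cylinder 2 faulted=not → at least one input occurs → occurs.
Front circuit inoperative [AND]: #3 booster stuck=not, Service line unavailable=occurs, Lower bleed valve 2 is inoperative=occurs → not all inputs occur → does not occur.
ABS chain down [OR]: Auxiliary wheel cylinder lost=not, Main reservoir malfunctions=not, Front circuit inoperative=not → no input occurs → does not occur.
Braking system failure [AND]: Parking branch lost=occurs, ABS chain down=not → not all inputs occur → does not occur.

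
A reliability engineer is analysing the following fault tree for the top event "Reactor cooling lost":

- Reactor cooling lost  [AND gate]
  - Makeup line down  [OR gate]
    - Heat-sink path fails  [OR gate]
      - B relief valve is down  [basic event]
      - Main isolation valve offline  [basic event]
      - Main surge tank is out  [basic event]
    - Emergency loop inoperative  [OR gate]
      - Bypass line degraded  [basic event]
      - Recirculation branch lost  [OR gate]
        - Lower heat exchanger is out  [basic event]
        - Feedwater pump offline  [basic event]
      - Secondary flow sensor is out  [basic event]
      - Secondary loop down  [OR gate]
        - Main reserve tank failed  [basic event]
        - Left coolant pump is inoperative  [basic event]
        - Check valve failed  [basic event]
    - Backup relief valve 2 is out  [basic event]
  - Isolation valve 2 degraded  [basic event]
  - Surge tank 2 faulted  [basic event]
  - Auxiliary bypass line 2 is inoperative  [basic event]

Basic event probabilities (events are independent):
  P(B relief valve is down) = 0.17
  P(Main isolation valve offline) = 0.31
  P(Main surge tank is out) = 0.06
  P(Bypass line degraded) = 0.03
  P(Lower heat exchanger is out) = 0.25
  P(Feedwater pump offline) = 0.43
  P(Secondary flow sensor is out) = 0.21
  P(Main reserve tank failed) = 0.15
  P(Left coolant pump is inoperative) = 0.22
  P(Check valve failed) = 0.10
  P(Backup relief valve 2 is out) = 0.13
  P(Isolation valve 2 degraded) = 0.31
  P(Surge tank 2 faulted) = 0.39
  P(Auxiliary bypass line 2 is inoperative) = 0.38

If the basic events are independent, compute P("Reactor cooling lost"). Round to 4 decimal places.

P(Heat-sink path fails) [OR] = 1 − (1−0.17) × (1−0.31) × (1−0.06) = 0.461662
P(Recirculation branch lost) [OR] = 1 − (1−0.25) × (1−0.43) = 0.572500
P(Secondary loop down) [OR] = 1 − (1−0.15) × (1−0.22) × (1−0.10) = 0.403300
P(Emergency loop inoperative) [OR] = 1 − (1−0.03) × (1−0.572500) × (1−0.21) × (1−0.403300) = 0.804525
P(Makeup line down) [OR] = 1 − (1−0.461662) × (1−0.804525) × (1−0.13) = 0.908448
P(Reactor cooling lost) [AND] = 0.908448 × 0.31 × 0.39 × 0.38 = 0.041736
Rounded to 4 decimal places: P(Reactor cooling lost) ≈ 0.0417.

0.0417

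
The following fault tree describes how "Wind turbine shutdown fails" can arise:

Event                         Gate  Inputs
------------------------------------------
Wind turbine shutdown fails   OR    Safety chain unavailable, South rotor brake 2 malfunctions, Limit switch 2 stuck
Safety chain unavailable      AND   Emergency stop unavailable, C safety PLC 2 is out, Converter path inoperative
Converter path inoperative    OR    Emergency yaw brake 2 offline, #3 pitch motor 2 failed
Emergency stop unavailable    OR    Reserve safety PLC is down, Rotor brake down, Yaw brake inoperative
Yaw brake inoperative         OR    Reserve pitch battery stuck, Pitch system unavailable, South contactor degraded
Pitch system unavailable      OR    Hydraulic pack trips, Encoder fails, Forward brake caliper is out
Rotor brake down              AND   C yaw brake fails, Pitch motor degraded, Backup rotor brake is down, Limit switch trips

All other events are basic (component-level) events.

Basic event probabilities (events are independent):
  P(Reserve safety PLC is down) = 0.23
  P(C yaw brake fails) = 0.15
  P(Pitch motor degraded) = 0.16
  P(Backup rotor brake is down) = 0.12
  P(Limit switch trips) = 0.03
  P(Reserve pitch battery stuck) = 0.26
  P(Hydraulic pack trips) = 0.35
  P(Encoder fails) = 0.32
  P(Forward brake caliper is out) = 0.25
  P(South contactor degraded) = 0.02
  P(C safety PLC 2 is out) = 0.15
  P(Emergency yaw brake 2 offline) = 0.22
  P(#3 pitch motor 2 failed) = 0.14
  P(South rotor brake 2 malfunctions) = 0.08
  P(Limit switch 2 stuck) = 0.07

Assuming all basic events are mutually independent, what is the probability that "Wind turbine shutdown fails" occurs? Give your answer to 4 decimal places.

P(Rotor brake down) [AND] = 0.15 × 0.16 × 0.12 × 0.03 = 0.000086
P(Pitch system unavailable) [OR] = 1 − (1−0.35) × (1−0.32) × (1−0.25) = 0.668500
P(Yaw brake inoperative) [OR] = 1 − (1−0.26) × (1−0.668500) × (1−0.02) = 0.759596
P(Emergency stop unavailable) [OR] = 1 − (1−0.23) × (1−0.000086) × (1−0.759596) = 0.814905
P(Converter path inoperative) [OR] = 1 − (1−0.22) × (1−0.14) = 0.329200
P(Safety chain unavailable) [AND] = 0.814905 × 0.15 × 0.329200 = 0.040240
P(Wind turbine shutdown fails) [OR] = 1 − (1−0.040240) × (1−0.08) × (1−0.07) = 0.178829
Rounded to 4 decimal places: P(Wind turbine shutdown fails) ≈ 0.1788.

0.1788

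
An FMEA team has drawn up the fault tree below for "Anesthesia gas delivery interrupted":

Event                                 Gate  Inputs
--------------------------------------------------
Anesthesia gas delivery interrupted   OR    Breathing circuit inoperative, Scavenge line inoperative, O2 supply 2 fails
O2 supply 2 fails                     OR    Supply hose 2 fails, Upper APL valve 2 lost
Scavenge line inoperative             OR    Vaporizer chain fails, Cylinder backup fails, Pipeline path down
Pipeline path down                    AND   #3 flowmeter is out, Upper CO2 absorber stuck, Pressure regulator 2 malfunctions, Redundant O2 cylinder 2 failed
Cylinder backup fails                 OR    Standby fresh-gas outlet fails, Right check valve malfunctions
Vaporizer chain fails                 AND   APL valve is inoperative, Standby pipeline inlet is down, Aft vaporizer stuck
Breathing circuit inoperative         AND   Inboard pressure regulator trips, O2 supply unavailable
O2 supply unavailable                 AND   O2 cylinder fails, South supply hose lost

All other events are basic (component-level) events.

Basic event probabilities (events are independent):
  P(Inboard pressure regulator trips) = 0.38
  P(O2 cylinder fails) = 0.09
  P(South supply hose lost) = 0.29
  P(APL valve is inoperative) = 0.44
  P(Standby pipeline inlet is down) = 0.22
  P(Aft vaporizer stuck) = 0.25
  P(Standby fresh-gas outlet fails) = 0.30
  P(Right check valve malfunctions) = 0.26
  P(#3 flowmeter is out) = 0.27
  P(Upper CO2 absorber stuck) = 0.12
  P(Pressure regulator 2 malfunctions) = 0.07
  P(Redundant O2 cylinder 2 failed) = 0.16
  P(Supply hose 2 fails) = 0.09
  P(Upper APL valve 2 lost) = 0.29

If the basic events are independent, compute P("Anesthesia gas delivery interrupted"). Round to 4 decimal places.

P(O2 supply unavailable) [AND] = 0.09 × 0.29 = 0.026100
P(Breathing circuit inoperative) [AND] = 0.38 × 0.026100 = 0.009918
P(Vaporizer chain fails) [AND] = 0.44 × 0.22 × 0.25 = 0.024200
P(Cylinder backup fails) [OR] = 1 − (1−0.30) × (1−0.26) = 0.482000
P(Pipeline path down) [AND] = 0.27 × 0.12 × 0.07 × 0.16 = 0.000363
P(Scavenge line inoperative) [OR] = 1 − (1−0.024200) × (1−0.482000) × (1−0.000363) = 0.494719
P(O2 supply 2 fails) [OR] = 1 − (1−0.09) × (1−0.29) = 0.353900
P(Anesthesia gas delivery interrupted) [OR] = 1 − (1−0.009918) × (1−0.494719) × (1−0.353900) = 0.676776
Rounded to 4 decimal places: P(Anesthesia gas delivery interrupted) ≈ 0.6768.

0.6768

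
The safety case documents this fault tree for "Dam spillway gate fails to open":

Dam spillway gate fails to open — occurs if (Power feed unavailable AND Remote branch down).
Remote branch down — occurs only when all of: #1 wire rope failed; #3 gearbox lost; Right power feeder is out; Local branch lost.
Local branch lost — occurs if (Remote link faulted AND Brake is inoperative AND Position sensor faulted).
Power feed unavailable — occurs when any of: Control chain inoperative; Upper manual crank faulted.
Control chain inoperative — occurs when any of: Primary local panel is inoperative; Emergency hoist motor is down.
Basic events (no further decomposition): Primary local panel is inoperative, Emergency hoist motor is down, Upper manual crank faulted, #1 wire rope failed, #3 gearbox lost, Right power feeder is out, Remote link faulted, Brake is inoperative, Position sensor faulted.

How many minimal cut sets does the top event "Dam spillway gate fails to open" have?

Control chain inoperative [OR]: union of children's cut sets → 2 cut set(s).
Power feed unavailable [OR]: union of children's cut sets → 3 cut set(s).
Local branch lost [AND]: one cut set from each child combined → 1 × 1 × 1 = 1 cut set(s).
Remote branch down [AND]: one cut set from each child combined → 1 × 1 × 1 × 1 = 1 cut set(s).
Dam spillway gate fails to open [AND]: one cut set from each child combined → 3 × 1 = 3 cut set(s).
Minimal cut sets: {#1 wire rope failed, #3 gearbox lost, Brake is inoperative, Position sensor faulted, Primary local panel is inoperative, Remote link faulted, Right power feeder is out}; {#1 wire rope failed, #3 gearbox lost, Brake is inoperative, Emergency hoist motor is down, Position sensor faulted, Remote link faulted, Right power feeder is out}; {#1 wire rope failed, #3 gearbox lost, Brake is inoperative, Position sensor faulted, Remote link faulted, Right power feeder is out, Upper manual crank faulted}.

3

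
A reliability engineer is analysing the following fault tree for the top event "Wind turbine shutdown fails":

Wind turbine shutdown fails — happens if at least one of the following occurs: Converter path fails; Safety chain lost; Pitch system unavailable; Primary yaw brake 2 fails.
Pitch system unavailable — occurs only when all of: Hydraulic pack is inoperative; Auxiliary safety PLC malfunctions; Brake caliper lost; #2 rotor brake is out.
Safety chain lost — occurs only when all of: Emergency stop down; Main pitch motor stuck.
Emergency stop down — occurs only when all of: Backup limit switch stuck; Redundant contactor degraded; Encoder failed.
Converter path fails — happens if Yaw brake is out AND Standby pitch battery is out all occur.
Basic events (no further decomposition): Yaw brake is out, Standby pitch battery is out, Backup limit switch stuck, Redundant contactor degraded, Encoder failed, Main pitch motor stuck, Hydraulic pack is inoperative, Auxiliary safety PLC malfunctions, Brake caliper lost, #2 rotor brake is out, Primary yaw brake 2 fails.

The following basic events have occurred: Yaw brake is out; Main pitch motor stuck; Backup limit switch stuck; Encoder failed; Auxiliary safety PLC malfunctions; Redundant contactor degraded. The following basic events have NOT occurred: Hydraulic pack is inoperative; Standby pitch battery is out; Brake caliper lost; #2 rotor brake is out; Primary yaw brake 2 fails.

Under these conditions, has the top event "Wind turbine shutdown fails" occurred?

Yes

Converter path fails [AND]: Yaw brake is out=occurs, Standby pitch battery is out=not → not all inputs occur → does not occur.
Emergency stop down [AND]: Backup limit switch stuck=occurs, Redundant contactor degraded=occurs, Encoder failed=occurs → all inputs occur → occurs.
Safety chain lost [AND]: Emergency stop down=occurs, Main pitch motor stuck=occurs → all inputs occur → occurs.
Pitch system unavailable [AND]: Hydraulic pack is inoperative=not, Auxiliary safety PLC malfunctions=occurs, Brake caliper lost=not, #2 rotor brake is out=not → not all inputs occur → does not occur.
Wind turbine shutdown fails [OR]: Converter path fails=not, Safety chain lost=occurs, Pitch system unavailable=not, Primary yaw brake 2 fails=not → at least one input occurs → occurs.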